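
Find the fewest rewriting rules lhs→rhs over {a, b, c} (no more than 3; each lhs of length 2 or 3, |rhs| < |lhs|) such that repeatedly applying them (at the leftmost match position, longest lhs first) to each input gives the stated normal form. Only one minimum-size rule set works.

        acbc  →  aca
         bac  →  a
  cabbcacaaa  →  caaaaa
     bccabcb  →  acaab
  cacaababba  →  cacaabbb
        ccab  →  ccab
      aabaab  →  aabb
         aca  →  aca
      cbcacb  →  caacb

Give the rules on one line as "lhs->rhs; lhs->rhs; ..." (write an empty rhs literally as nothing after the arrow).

  | acbc => aca
  | bac => bc => a
  | cabbcacaaa => cabaacaaa => cabacaaa => cabcaaa => caaaaa
  | bccabcb => acabcb => acaab

ba->b; bc->a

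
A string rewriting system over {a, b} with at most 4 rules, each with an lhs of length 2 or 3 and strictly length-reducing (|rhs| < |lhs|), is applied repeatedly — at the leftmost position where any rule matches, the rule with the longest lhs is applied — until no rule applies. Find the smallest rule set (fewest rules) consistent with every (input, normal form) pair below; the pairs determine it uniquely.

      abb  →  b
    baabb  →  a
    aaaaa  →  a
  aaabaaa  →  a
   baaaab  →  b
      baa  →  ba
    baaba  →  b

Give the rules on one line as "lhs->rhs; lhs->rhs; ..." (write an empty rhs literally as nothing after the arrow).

aa->a; ab->; aba->; bb->a

  | abb => b
  | baabb => babb => bb => a
  | aaaaa => aaaa => aaa => aa => a
  | aaabaaa => aabaaa => abaaa => aa => a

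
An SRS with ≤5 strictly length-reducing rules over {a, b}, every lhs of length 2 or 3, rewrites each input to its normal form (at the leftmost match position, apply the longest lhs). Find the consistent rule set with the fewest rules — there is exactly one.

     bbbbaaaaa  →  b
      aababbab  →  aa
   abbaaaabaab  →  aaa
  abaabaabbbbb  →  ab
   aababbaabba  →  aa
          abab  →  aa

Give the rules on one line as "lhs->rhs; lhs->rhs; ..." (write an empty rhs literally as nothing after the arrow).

aab->a; ba->b; bab->a; bb->b

  | bbbbaaaaa => bbbaaaaa => bbaaaaa => baaaaa => baaaa => baaa => baa => ba => b
  | aababbab => aabbab => abab => aa
  | abbaaaabaab => abaaaabaab => abaaabaab => abaabaab => ababaab => aaaab => aaa
  | abaabaabbbbb => ababaabbbbb => aaaabbbbb => aaabbbb => aabbb => abb => ab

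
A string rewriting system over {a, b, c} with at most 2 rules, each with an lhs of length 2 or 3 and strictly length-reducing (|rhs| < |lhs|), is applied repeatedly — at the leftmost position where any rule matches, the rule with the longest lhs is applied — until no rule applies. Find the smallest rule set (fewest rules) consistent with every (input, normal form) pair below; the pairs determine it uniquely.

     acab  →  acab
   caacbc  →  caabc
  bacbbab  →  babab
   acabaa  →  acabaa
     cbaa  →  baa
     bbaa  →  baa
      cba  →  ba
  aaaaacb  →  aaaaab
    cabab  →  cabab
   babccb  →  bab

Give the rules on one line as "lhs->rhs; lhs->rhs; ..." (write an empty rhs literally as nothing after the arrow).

bb->b; cb->b

  | acab
  | caacbc => caabc
  | bacbbab => babbab => babab
  | acabaa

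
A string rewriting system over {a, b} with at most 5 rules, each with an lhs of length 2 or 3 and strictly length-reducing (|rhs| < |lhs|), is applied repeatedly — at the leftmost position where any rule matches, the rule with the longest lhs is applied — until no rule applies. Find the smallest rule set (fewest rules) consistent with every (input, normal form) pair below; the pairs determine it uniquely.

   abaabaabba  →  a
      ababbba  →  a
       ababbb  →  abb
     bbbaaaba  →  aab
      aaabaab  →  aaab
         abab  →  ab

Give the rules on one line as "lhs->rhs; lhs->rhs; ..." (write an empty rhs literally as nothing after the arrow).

  | abaabaabba => ababaabba => abaabba => ababba => abba => a
  | ababbba => abbba => abba => a
  | ababbb => abbb => abb
  | bbbaaaba => bbaaaba => aaba => aab

ba->b; bab->b; bba->; bbb->bb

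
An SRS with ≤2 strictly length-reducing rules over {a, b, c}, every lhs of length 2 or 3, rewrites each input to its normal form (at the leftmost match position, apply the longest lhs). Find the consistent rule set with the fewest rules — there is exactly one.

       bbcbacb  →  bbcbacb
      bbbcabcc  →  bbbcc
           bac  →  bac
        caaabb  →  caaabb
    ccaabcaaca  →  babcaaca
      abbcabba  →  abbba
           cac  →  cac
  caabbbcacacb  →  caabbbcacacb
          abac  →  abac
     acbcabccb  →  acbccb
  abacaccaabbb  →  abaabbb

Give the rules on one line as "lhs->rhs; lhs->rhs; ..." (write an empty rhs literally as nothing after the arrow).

cab->; cca->b

  | bbcbacb
  | bbbcabcc => bbbcc
  | bac
  | caaabb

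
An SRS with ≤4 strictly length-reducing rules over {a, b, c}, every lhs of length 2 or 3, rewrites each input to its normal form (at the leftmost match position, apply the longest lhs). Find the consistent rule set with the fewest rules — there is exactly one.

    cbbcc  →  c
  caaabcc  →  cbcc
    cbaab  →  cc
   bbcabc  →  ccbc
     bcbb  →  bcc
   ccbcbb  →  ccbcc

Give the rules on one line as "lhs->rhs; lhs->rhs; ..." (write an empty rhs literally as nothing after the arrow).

ab->b; bb->c; ccc->

  | cbbcc => cccc => c
  | caaabcc => caabcc => cabcc => cbcc
  | cbaab => cbab => cbb => cc
  | bbcabc => ccabc => ccbc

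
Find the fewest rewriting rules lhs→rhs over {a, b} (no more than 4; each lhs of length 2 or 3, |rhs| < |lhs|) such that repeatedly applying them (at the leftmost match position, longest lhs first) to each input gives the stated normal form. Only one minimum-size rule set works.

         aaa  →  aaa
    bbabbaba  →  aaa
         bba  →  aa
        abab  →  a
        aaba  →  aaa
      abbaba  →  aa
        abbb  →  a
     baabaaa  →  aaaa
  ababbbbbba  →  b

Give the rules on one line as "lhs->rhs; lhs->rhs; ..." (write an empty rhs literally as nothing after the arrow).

  | aaa
  | bbabbaba => aabbaba => ababa => aaba => aaa
  | bba => aa
  | abab => aab => a

ab->; aba->aa; ba->b; bb->a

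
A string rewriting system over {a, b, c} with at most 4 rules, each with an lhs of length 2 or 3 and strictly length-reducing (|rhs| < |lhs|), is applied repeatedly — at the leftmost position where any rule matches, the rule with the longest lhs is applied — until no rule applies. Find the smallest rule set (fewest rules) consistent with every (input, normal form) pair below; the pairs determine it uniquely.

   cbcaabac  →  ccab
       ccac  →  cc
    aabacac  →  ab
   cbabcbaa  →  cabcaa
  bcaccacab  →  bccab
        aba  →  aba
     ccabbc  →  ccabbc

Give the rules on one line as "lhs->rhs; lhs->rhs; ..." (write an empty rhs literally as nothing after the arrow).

  | cbcaabac => ccaabac => ccabac => ccab
  | ccac => cc
  | aabacac => abacac => abac => ab
  | cbabcbaa => cabcbaa => cabcaa

aab->ab; ac->; cb->c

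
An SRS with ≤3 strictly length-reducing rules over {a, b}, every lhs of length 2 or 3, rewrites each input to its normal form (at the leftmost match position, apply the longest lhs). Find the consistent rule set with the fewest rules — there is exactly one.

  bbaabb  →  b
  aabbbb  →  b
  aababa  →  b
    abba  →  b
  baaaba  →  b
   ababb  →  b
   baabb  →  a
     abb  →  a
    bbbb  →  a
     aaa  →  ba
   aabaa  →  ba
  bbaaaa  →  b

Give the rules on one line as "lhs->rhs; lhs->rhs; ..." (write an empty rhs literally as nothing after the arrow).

  | bbaabb => aaabb => babb => bbb => ab => b
  | aabbbb => bbbbb => abbb => bbb => ab => b
  | aababa => bbaba => aaba => bba => aa => b
  | abba => bba => aa => b

aa->b; ab->b; bb->a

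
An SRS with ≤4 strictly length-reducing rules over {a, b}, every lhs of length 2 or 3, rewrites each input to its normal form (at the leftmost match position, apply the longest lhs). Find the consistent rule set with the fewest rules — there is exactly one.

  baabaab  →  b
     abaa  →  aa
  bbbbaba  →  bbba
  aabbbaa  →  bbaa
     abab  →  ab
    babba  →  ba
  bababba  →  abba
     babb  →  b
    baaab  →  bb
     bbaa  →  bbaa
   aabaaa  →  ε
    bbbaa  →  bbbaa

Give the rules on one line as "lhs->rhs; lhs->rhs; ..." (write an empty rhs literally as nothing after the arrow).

  | baabaab => baab => b
  | abaa => aa
  | bbbbaba => bbba
  | aabbbaa => bbaa

aaa->; aab->; aba->a; bab->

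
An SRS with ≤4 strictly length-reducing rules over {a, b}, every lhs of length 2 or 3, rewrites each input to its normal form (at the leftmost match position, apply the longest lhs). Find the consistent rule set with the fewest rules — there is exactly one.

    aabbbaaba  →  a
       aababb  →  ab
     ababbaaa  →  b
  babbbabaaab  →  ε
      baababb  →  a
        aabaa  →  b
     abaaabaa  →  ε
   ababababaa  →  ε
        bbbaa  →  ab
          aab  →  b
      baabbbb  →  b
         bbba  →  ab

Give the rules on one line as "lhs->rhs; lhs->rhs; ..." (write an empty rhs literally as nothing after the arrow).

  | aabbbaaba => bbbaaba => abaaba => ababa => abba => aaa => a
  | aababb => babb => bbb => ab
  | ababbaaa => abbbaaa => aabaaa => baaa => baa => ba => b
  | babbbabaaab => bbbbabaaab => abbabaaab => aaabaaab => abaaab => abaab => abab => abb => aa => ε

aa->; ba->b; bb->a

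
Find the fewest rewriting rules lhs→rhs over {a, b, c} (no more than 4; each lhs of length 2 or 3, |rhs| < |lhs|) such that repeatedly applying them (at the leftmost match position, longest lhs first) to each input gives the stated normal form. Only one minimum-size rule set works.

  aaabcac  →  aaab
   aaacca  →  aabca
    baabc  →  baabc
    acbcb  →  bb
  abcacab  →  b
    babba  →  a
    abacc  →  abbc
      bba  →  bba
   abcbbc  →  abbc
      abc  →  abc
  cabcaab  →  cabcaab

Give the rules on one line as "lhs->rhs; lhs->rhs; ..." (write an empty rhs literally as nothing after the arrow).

ac->b; bab->c; cb->

  | aaabcac => aaabcb => aaab
  | aaacca => aabca
  | baabc
  | acbcb => bbcb => bb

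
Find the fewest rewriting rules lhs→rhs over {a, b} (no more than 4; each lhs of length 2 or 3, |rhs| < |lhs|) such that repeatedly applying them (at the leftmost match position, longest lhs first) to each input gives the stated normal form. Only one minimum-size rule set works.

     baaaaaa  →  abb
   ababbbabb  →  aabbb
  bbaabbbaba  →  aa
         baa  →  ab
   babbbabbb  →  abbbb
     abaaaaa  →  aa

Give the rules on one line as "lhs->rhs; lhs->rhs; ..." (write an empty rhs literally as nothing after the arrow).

  | baaaaaa => abaaaa => aabaa => aaab => abb
  | ababbbabb => ababbabb => abababb => abaabb => aabbb
  | bbaabbbaba => babbbbaba => babbbaba => babbaba => bababa => baaba => abba => aba => aa
  | baa => ab

aaa->ab; ba->a; baa->ab; bab->ba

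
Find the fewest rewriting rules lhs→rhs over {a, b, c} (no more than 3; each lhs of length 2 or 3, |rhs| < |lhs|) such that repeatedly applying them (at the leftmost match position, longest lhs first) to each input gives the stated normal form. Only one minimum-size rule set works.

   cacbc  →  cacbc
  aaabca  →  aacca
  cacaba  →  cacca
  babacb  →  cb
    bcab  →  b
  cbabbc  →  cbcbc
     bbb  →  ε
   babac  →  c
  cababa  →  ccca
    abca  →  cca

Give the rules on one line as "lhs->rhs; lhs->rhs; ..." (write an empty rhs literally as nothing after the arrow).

ab->c; bbb->; bca->

  | cacbc
  | aaabca => aacca
  | cacaba => cacca
  | babacb => bcacb => cb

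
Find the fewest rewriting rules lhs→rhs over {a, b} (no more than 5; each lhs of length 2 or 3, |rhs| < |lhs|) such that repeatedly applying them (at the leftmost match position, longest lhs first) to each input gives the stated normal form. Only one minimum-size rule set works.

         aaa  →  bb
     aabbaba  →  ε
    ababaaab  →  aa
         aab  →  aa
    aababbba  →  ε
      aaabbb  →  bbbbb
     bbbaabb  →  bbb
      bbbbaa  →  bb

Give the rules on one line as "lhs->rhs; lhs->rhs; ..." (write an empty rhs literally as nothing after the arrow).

aaa->bb; ab->a; aba->; ba->

  | aaa => bb
  | aabbaba => aababa => aba => ε
  | ababaaab => baaab => aab => aa
  | aab => aa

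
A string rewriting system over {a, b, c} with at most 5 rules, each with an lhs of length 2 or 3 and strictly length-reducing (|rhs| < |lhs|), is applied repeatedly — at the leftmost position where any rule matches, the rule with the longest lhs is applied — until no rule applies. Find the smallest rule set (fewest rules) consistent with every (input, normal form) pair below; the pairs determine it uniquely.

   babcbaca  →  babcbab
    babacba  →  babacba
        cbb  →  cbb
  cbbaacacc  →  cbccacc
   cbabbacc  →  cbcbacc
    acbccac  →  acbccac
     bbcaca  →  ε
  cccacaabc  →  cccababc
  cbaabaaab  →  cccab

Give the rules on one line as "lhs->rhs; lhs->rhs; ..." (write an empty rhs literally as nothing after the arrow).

abb->cb; aca->ab; baa->c; bca->

  | babcbaca => babcbab
  | babacba
  | cbb
  | cbbaacacc => cbccacc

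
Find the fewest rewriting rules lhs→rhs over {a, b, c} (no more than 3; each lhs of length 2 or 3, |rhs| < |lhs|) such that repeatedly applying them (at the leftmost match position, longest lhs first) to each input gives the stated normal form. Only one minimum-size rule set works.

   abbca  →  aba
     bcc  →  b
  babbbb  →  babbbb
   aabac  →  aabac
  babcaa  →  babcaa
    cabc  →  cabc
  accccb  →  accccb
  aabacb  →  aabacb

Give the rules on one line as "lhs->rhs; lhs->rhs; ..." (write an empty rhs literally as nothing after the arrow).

bbc->b; bcc->b

  | abbca => aba
  | bcc => b
  | babbbb
  | aabac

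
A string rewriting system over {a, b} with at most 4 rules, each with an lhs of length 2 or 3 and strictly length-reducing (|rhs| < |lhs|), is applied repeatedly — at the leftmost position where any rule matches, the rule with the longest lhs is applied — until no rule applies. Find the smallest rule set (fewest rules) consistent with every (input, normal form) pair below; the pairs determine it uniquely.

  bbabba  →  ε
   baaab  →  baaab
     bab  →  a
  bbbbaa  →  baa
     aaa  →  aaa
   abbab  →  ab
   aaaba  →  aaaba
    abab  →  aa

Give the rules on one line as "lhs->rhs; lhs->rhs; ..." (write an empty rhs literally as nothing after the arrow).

  | bbabba => bba => ε
  | baaab
  | bab => a
  | bbbbaa => baa

bab->a; bba->; bbb->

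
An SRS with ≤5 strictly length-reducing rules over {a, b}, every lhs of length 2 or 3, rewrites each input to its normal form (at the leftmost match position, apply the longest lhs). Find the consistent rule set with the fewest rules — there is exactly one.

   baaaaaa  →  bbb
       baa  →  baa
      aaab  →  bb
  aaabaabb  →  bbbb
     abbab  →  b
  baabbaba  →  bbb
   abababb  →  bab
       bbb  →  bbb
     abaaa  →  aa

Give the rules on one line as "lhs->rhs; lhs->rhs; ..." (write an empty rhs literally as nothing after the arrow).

aaa->b; aab->b; aba->; abb->ab

  | baaaaaa => bbaaa => bbb
  | baa
  | aaab => bb
  | aaabaabb => bbaabb => bbbb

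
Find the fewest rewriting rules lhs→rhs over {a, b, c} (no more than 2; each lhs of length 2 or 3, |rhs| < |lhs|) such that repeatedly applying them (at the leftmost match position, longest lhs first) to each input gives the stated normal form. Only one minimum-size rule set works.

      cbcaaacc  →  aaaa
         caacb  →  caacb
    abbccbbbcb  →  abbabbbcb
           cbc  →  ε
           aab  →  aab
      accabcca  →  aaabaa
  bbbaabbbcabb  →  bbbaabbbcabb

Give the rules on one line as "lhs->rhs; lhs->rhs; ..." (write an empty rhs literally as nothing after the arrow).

cbc->; cc->a

  | cbcaaacc => aaacc => aaaa
  | caacb
  | abbccbbbcb => abbabbbcb
  | cbc => ε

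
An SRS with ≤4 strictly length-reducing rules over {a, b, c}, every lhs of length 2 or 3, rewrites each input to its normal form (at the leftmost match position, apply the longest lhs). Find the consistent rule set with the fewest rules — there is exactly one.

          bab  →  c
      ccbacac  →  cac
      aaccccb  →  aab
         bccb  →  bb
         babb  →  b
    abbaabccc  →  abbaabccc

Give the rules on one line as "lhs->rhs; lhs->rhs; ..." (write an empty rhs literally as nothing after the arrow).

bab->c; bac->c; cb->b

  | bab => c
  | ccbacac => cbacac => bacac => cac
  | aaccccb => aacccb => aaccb => aacb => aab
  | bccb => bcb => bb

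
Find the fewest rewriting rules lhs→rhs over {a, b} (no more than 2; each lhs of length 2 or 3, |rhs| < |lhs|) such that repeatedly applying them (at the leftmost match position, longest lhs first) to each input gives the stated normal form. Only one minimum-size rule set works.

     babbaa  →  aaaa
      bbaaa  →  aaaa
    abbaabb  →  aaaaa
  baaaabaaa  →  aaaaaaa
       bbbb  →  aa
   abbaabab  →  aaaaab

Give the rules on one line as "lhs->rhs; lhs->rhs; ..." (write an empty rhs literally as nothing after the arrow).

  | babbaa => abbaa => aaaa
  | bbaaa => aaaa
  | abbaabb => aaaabb => aaaaa
  | baaaabaaa => aaaabaaa => aaaaaaa

ba->a; bb->a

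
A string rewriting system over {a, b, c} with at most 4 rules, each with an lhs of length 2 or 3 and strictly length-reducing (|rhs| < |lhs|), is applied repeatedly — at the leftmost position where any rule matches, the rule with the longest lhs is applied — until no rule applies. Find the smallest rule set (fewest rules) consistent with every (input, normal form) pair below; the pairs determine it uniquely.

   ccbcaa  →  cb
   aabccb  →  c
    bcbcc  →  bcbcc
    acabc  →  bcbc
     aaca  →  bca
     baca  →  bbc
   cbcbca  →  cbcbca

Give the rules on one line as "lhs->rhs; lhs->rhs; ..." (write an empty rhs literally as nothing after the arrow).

  | ccbcaa => caa => cb
  | aabccb => cccb => c
  | bcbcc
  | acabc => bcbc

aa->b; aab->c; aca->bc; ccb->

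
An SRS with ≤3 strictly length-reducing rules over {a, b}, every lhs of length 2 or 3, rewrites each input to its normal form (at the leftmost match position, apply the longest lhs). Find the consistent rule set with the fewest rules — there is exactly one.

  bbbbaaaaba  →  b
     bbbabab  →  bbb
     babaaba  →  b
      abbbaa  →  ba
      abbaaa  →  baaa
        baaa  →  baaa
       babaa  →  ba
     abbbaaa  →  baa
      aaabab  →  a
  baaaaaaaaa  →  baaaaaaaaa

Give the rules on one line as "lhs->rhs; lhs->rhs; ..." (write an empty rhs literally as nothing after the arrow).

  | bbbbaaaaba => bbbaaaba => bbaaba => baba => b
  | bbbabab => bbbab => bbb
  | babaaba => baba => b
  | abbbaa => bbaa => ba

ab->; aba->; bba->b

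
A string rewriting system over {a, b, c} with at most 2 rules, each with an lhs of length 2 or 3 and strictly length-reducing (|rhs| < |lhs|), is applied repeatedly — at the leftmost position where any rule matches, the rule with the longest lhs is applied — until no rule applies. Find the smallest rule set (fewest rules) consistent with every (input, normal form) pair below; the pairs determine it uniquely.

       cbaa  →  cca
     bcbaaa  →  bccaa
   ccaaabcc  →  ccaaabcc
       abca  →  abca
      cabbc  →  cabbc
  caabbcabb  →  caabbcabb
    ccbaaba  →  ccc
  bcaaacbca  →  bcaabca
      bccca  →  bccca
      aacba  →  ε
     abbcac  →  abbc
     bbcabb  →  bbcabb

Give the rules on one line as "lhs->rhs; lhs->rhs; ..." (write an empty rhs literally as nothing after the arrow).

ac->; ba->c

  | cbaa => cca
  | bcbaaa => bccaa
  | ccaaabcc
  | abca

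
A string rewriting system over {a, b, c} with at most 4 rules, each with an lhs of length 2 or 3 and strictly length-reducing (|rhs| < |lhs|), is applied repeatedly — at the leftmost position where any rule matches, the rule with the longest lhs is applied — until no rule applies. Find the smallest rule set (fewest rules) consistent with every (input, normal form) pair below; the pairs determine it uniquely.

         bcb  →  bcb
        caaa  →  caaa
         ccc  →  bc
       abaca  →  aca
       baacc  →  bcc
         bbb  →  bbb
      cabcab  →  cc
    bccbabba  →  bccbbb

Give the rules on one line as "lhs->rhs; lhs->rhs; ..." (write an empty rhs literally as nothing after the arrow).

  | bcb
  | caaa
  | ccc => bc
  | abaca => aca

ab->; ba->b; ccc->bc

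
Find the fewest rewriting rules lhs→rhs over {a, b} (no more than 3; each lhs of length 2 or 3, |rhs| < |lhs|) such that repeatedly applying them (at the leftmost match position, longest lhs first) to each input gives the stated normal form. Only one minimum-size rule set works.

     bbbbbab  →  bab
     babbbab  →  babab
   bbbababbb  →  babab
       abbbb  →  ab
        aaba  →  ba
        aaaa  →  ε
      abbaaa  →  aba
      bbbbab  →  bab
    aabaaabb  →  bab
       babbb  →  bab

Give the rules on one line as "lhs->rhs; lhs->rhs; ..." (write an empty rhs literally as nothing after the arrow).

aa->; bb->b

  | bbbbbab => bbbbab => bbbab => bbab => bab
  | babbbab => babbab => babab
  | bbbababbb => bbababbb => bababbb => bababb => babab
  | abbbb => abbb => abb => ab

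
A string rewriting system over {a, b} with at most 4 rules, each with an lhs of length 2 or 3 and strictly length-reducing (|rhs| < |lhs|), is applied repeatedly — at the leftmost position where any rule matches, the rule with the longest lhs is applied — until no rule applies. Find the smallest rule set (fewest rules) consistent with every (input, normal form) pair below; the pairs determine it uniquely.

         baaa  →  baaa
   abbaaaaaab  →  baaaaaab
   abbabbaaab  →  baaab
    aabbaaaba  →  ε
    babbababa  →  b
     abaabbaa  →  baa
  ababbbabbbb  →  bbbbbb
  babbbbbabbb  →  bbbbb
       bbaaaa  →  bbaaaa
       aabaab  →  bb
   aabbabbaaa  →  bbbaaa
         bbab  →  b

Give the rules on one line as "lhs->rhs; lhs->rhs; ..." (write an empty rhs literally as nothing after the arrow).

  | baaa
  | abbaaaaaab => baaaaaab
  | abbabbaaab => babbaaab => baaab
  | aabbaaaba => abaaaba => baaba => bab => ε

aba->b; abb->b; bab->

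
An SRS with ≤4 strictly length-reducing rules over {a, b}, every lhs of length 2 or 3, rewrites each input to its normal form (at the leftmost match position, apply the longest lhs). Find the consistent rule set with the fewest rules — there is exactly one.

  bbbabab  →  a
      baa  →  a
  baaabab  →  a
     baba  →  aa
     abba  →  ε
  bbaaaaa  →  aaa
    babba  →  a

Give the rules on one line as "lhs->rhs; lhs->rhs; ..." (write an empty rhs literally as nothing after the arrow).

  | bbbabab => bbaab => bab => a
  | baa => a
  | baaabab => aabab => aab => a
  | baba => aa

ab->; ba->; bab->a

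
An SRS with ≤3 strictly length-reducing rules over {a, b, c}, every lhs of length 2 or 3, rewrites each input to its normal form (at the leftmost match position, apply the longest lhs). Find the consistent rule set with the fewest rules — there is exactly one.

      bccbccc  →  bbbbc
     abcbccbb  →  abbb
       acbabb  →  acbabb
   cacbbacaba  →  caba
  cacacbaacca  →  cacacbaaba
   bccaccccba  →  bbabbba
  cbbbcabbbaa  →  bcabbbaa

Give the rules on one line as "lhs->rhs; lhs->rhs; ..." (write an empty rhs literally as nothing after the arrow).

caa->; cbb->; cc->b

  | bccbccc => bbbccc => bbbbc
  | abcbccbb => abcbbbb => abbb
  | acbabb
  | cacbbacaba => caacaba => caba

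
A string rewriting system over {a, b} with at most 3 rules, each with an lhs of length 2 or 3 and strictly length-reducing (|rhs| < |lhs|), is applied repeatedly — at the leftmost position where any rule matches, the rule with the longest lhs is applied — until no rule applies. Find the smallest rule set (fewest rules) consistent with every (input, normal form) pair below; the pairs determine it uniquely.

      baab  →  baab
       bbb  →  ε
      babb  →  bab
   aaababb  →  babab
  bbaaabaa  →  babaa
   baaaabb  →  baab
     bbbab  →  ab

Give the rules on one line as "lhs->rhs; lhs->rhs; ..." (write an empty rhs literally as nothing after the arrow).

aaa->ba; bb->b; bbb->

  | baab
  | bbb => ε
  | babb => bab
  | aaababb => bababb => babab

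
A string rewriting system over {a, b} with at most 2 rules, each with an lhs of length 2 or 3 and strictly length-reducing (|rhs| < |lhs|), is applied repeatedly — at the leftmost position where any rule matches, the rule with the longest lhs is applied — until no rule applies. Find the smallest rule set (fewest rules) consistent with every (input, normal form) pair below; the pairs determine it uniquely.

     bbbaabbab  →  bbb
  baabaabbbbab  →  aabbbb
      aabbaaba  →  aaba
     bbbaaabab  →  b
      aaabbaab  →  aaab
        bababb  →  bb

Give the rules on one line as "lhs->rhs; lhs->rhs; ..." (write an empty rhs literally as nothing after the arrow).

  | bbbaabbab => bbabbab => bbbab => bbb
  | baabaabbbbab => abaabbbbab => aabbbbab => aabbbb
  | aabbaaba => aababa => aaba
  | bbbaaabab => bbaabab => babab => bab => b

baa->a; bab->b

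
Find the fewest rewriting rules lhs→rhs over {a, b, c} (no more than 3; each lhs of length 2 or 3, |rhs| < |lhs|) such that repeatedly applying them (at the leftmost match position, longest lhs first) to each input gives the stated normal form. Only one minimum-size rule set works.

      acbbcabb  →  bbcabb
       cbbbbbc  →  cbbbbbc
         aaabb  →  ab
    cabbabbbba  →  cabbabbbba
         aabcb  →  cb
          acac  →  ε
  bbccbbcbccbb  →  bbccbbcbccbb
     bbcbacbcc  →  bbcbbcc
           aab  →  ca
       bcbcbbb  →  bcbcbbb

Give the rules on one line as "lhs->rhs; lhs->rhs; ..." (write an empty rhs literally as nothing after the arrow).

aab->ca; ac->

  | acbbcabb => bbcabb
  | cbbbbbc
  | aaabb => acab => ab
  | cabbabbbba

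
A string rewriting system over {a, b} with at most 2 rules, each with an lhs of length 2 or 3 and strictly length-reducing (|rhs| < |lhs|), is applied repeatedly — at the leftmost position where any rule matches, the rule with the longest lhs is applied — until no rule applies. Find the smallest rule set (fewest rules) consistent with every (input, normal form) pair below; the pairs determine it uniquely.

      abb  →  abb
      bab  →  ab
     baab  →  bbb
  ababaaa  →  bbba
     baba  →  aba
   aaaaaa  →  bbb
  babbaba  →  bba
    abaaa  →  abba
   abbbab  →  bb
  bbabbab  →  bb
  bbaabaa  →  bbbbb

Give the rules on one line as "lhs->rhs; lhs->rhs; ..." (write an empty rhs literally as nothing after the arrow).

  | abb
  | bab => ab
  | baab => bbb
  | ababaaa => aabaaa => bbaaa => bbba

aa->b; bab->ab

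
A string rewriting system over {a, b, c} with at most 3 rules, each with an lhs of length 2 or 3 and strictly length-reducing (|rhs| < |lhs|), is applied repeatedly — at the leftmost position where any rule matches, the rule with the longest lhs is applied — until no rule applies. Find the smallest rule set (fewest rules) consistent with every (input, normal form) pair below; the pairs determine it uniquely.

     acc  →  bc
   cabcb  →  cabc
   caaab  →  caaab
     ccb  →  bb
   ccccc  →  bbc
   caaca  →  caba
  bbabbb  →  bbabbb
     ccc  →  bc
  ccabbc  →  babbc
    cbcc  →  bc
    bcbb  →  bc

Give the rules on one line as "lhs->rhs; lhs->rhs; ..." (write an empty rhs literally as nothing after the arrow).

ac->b; cb->c; cc->b

  | acc => bc
  | cabcb => cabc
  | caaab
  | ccb => bb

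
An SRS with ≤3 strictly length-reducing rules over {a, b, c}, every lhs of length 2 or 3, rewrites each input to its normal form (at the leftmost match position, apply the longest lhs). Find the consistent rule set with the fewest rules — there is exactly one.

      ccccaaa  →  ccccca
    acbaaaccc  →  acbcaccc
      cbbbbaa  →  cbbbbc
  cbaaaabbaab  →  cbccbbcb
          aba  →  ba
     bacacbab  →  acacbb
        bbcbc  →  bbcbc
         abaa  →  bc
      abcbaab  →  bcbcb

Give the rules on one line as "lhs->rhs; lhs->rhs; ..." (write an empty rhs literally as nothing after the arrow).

  | ccccaaa => ccccca
  | acbaaaccc => acbcaccc
  | cbbbbaa => cbbbbc
  | cbaaaabbaab => cbcaabbaab => cbccbbaab => cbccbbcb

aa->c; ab->b; bac->ac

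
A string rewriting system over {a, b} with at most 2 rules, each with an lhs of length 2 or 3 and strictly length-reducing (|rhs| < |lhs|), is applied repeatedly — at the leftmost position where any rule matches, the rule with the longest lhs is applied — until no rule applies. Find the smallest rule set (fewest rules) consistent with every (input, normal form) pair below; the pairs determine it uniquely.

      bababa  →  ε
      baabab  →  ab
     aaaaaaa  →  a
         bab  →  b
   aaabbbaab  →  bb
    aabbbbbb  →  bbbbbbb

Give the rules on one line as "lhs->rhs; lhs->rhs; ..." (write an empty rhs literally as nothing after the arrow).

  | bababa => baba => ba => ε
  | baabab => abab => ab
  | aaaaaaa => baaaaa => aaaa => baa => a
  | bab => b

aa->b; ba->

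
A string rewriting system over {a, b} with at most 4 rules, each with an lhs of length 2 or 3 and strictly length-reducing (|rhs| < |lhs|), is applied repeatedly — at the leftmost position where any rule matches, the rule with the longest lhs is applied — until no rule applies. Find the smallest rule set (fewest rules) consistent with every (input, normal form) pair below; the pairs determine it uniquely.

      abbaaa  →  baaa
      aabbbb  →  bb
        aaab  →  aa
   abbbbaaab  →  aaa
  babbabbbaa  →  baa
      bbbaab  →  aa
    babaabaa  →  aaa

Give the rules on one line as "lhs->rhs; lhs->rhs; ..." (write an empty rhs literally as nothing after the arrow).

ab->; aba->ba; bbb->a

  | abbaaa => baaa
  | aabbbb => abbb => bb
  | aaab => aa
  | abbbbaaab => bbbaaab => aaaab => aaa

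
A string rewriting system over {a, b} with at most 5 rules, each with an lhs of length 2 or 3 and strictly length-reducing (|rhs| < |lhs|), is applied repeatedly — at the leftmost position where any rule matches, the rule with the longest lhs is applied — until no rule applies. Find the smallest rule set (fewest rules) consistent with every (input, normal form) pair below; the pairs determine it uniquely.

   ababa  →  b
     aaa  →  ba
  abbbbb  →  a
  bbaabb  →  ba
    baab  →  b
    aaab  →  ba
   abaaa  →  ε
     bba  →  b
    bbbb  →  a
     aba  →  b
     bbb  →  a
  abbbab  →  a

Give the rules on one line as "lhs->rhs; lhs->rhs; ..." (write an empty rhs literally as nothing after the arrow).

aa->b; ab->a; baa->; bb->a

  | ababa => aaba => bba => aa => b
  | aaa => ba
  | abbbbb => abbbb => abbb => abb => ab => a
  | bbaabb => aaabb => babb => bab => ba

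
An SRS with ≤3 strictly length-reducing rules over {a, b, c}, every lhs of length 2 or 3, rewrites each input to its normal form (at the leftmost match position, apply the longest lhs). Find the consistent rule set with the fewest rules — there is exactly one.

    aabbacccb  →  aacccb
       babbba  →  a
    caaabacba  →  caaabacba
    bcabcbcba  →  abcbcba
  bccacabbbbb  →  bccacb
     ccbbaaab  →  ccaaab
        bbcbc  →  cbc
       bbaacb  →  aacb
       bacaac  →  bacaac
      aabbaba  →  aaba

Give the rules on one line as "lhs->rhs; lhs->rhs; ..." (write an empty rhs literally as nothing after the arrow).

abb->; bb->; bca->a

  | aabbacccb => aacccb
  | babbba => bba => a
  | caaabacba
  | bcabcbcba => abcbcba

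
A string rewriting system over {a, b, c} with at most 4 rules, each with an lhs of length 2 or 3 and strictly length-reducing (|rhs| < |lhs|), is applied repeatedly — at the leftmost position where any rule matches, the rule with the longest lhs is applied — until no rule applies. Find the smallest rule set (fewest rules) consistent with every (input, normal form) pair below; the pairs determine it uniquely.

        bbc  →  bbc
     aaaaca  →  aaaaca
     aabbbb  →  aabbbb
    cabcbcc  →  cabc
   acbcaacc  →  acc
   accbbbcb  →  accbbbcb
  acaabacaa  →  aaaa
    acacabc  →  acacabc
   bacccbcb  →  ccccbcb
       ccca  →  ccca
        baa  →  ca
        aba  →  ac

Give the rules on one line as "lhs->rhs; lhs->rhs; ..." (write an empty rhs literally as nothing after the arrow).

ba->c; bcc->; caa->ab

  | bbc
  | aaaaca
  | aabbbb
  | cabcbcc => cabc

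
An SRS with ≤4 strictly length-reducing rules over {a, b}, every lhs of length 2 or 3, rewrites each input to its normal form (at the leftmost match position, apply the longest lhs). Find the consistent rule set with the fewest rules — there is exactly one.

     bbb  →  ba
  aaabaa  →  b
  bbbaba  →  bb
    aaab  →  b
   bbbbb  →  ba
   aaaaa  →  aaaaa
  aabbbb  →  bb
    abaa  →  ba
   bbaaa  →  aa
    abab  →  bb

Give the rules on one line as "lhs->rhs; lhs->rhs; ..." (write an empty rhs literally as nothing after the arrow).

ab->b; aba->b; bba->; bbb->ba

  | bbb => ba
  | aaabaa => aaba => ab => b
  | bbbaba => baaba => bab => bb
  | aaab => aab => ab => b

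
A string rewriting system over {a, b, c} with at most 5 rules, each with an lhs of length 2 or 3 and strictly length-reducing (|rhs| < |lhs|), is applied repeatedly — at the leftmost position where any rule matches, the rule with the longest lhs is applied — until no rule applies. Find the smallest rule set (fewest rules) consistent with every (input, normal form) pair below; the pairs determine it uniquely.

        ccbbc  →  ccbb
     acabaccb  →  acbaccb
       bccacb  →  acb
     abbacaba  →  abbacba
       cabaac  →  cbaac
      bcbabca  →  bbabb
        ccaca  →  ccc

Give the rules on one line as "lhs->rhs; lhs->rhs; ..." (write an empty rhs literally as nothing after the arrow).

  | ccbbc => ccbb
  | acabaccb => acbaccb
  | bccacb => acb
  | abbacaba => abbacba

bc->b; bca->bb; bcc->; ca->c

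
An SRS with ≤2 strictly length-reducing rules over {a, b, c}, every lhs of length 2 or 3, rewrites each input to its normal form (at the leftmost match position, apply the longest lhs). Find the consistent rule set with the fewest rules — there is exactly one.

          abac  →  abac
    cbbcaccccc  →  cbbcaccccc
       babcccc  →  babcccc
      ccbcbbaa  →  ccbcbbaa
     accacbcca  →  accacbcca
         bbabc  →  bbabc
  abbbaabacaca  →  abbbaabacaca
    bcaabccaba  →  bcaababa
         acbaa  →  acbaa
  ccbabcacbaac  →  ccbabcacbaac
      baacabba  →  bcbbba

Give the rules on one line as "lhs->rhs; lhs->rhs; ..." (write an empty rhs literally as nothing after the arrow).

  | abac
  | cbbcaccccc
  | babcccc
  | ccbcbbaa

aaa->cb; cab->ab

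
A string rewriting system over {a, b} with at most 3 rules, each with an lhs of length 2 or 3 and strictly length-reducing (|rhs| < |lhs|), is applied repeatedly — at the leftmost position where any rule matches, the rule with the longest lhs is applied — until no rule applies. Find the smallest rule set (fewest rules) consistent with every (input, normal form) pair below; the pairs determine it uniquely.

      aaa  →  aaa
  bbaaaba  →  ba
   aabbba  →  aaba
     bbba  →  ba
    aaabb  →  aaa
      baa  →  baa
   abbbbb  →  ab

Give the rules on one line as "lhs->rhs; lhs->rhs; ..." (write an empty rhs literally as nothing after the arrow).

bb->; bba->bb

  | aaa
  | bbaaaba => bbaaba => bbaba => bbba => ba
  | aabbba => aaba
  | bbba => ba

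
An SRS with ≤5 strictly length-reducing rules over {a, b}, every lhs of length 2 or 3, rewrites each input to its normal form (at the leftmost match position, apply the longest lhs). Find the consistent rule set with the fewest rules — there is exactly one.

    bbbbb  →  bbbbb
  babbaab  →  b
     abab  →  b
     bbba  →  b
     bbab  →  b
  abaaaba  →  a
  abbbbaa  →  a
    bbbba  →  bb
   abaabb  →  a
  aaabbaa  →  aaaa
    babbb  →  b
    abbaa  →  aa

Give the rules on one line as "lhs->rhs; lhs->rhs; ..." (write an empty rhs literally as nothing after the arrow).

  | bbbbb
  | babbaab => abbaab => aab => ab => b
  | abab => bab => ab => b
  | bbba => b

ab->b; abb->; ba->a; bba->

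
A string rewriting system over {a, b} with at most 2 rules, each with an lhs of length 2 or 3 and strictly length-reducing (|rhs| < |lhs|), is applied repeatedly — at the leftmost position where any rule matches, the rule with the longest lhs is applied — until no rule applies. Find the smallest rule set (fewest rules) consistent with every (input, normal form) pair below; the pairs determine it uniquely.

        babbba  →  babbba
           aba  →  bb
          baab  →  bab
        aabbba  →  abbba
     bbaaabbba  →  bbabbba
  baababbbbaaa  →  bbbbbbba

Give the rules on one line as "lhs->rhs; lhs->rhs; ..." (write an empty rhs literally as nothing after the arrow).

  | babbba
  | aba => bb
  | baab => bab
  | aabbba => abbba

aa->a; aba->bb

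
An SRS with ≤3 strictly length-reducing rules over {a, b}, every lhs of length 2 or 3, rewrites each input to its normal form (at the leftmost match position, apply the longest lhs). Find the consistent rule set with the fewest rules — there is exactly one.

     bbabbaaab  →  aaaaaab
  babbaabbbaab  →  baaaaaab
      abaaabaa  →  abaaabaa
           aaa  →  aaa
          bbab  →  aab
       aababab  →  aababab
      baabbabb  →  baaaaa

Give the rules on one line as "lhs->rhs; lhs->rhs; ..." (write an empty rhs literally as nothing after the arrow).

bb->a; bbb->

  | bbabbaaab => aabbaaab => aaaaaab
  | babbaabbbaab => baaaabbbaab => baaaaaab
  | abaaabaa
  | aaa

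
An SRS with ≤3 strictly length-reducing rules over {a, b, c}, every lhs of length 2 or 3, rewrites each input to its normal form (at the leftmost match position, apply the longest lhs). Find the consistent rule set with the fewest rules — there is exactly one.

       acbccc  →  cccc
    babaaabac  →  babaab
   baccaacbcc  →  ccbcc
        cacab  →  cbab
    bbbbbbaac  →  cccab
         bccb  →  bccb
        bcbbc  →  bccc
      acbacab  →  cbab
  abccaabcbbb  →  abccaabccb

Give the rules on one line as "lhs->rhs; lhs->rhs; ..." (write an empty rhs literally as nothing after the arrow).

ac->b; bb->c

  | acbccc => bbccc => cccc
  | babaaabac => babaaabb => babaaac => babaab
  | baccaacbcc => bbcaacbcc => ccaacbcc => ccabbcc => ccaccc => ccbcc
  | cacab => cbab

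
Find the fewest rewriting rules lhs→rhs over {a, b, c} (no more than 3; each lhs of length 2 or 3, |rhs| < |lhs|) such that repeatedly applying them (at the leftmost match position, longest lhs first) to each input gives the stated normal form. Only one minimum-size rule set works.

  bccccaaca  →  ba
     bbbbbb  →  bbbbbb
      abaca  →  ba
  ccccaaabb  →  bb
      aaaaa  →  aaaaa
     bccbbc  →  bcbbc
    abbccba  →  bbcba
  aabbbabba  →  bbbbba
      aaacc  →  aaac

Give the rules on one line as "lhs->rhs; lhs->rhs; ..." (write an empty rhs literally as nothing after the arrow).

  | bccccaaca => bcccaaca => bccaaca => bcaaca => baca => ba
  | bbbbbb
  | abaca => baca => ba
  | ccccaaabb => cccaaabb => ccaaabb => caaabb => aabb => abb => bb

ab->b; ca->; cc->c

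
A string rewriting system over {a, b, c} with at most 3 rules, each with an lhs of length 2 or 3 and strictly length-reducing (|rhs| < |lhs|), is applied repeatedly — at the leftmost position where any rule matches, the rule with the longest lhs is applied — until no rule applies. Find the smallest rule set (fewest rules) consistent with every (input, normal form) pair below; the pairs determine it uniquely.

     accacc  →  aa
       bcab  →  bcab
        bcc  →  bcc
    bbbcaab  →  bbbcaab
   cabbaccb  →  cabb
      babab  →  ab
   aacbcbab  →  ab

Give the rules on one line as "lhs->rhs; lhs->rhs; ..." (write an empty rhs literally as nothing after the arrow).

  | accacc => acacc => aacc => aac => aa
  | bcab
  | bcc
  | bbbcaab

ac->a; acb->; bab->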